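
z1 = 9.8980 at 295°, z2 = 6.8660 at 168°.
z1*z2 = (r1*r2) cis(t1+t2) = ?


r = 9.8980 * 6.8660 = 67.9597
theta = 295° + 168° = 463° = 103° (mod 360)

67.9597 cis(103°)


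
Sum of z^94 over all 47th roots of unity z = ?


The roots are w_k = w^k with w = e^(2*pi*i/47), and (w^k)^94 = (w^94)^k.
So S = 1 + u + u^2 + ... + u^(46) with u = w^94.
94 = 2*47 + 0, so 94 is a multiple of 47 and u = (w^47)^2 = 1.
Every one of the 47 terms equals 1: S = 47

S = 47


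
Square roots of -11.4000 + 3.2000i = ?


|z| = sqrt(129.96+10.24) = 11.8406
sqrt((|z|+a)/2) = sqrt((11.8406+(-11.4))/2) = sqrt(0.2203) = 0.4694
sqrt((|z|-a)/2) = sqrt((11.8406-(-11.4))/2) = sqrt(11.6203) = 3.4089

±(0.4694 + 3.4089i) i.e. 0.4694 + 3.4089i and -0.4694 - 3.4089i


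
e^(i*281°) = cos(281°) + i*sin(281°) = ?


cos(281°) = 0.1908
sin(281°) = -0.9816

e^(i*281°) = 0.1908 - 0.9816i


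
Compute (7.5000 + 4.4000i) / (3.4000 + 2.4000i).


Conjugate of z2 = 3.4000 - 2.4000i
Numerator: (7.5000 + 4.4000i)(3.4000 - 2.4000i) = 36.0600 - 3.0400i
Denominator: 3.4^2 + 2.4^2 = 17.32
Result = (36.0600 - 3.0400i)/17.32

2.0820 - 0.1755i


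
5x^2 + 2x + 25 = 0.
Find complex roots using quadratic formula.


disc = 2^2 - 4*5*25 = 4 - 500 = -496
sqrt(|disc|) = sqrt(496) = 22.2711
Real part = -2/(2*5) = -0.2000
Imag part = 22.2711/(2*5) = 2.2271

-0.2000 ± 2.2271i


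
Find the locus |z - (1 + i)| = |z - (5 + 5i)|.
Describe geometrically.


Equal distances means the locus is the perpendicular bisector of z1 and z2.
Midpoint = ((1+5)/2, (1+5)/2) = (3.0000, 3.0000)

Perpendicular bisector through (3.0000, 3.0000)


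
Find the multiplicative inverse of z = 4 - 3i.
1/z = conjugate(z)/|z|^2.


|z|^2 = 16+9 = 25
1/z = (4 + 3i)/25

1/z = 0.1600 + 0.1200i


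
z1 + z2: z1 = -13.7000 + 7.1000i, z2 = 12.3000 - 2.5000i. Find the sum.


Real: -13.7 + 12.3 = -1.4
Imag: 7.1 - 2.5 = 4.6

-1.4000 + 4.6000i


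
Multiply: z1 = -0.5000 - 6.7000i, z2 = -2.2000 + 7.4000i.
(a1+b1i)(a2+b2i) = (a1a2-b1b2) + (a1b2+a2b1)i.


Real = -0.5*(-2.2) - (-6.7)*7.4 = 1.1 - (-49.58) = 50.68
Imag = -0.5*7.4 - (2.2)*(-6.7) = -3.7 + 14.74 = 11.04

50.6800 + 11.0400i


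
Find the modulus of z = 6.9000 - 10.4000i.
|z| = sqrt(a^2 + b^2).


|z| = sqrt(6.9^2 + (-10.4)^2) = sqrt(47.61 + 108.16) = sqrt(155.77) = 12.4808

|z| = 12.4808


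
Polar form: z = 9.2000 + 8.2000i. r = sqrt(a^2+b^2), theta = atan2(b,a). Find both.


r = sqrt(84.64+67.24) = sqrt(151.88) = 12.3240
theta = atan2(8.2, 9.2) = 41.7108 degrees

r = 12.3240, theta = 41.7108 degrees


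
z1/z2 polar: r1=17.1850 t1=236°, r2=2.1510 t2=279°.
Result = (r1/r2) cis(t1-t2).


r = 17.1850 / 2.1510 = 7.9893
theta = 236° - 279° = -43° = 317° (mod 360)

7.9893 cis(317°)


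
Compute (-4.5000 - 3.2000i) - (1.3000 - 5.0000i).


Real: -4.5 - 1.3 = -5.8
Imag: -3.2 + 5 = 1.8

-5.8000 + 1.8000i


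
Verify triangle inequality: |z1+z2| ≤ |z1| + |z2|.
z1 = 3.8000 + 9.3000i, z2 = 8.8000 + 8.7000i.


|z1| = sqrt(3.8^2 + 9.3^2) = sqrt(100.93) = 10.0464
|z2| = sqrt(8.8^2 + 8.7^2) = sqrt(153.13) = 12.3746
z1+z2 = 12.6000 + 18.0000i
|z1+z2| = sqrt(482.76) = 21.9718
|z1|+|z2| = 10.0464 + 12.3746 = 22.4210

|z1+z2| = 21.9718 ≤ |z1|+|z2| = 22.4210 (verified)


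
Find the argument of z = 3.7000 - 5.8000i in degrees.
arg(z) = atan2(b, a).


Re = 3.7, Im = -5.8
arg = atan2(-5.8, 3.7) = -57.4649 degrees

arg(z) = -57.4649 degrees


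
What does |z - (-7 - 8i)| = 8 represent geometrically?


|z - z0| = r is a circle with center z0 and radius r.
Center = (-7, -8), radius = 8

Circle with center (-7, -8) and radius 8


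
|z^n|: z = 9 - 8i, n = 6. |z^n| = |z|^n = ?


|z| = sqrt(81+64) = sqrt(145) = 12.0416
|z^6| = |z|^6 = (sqrt(145))^6 = 145^3 = 3048625

|z^6| = 3048625


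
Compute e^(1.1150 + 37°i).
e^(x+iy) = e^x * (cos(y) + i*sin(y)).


e^1.1150 = 3.0496
cos(37°) = 0.79864
sin(37°) = 0.60182
Real = 3.0496*0.79864 = 2.4355
Imag = 3.0496*0.60182 = 1.8353

2.4355 + 1.8353i


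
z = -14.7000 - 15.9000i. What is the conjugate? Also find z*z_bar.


z_bar = -14.7000 + 15.9000i
z*z_bar = (-14.7)^2 + (-15.9)^2 = 216.09 + 252.81 = 468.9

z_bar = -14.7000 + 15.9000i, z*z_bar = 468.9


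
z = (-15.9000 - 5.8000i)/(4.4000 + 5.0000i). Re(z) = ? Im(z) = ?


Multiply by conjugate: (-15.9000 - 5.8000i)(4.4000 - 5.0000i) / (4.4^2 + 5^2)
Numerator real = -15.9*4.4 - (5.8)*5 = -98.96
Numerator imag = -5.8*4.4 - (-15.9)*5 = 53.98
Denominator = 44.36
Re(z) = -98.96/44.36 = -2.2308
Im(z) = 53.98/44.36 = 1.2169

Re(z) = -2.2308, Im(z) = 1.2169


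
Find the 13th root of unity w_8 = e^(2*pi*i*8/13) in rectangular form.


Angle = 360*8/13 = 221.5385°
a = cos(221.5385°) = -0.7485
b = sin(221.5385°) = -0.6631

-0.7485 - 0.6631i


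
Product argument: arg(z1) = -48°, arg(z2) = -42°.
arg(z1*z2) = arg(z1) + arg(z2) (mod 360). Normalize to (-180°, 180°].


arg(z1*z2) = -48° - 42° = -90°
Normalized to (-180°, 180°]: -90°

-90°


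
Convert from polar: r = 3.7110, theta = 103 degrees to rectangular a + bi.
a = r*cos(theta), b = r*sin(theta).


a = 3.7110*cos(103°) = 3.7110*(-0.22495) = -0.8348
b = 3.7110*sin(103°) = 3.7110*0.97437 = 3.6159

-0.8348 + 3.6159i


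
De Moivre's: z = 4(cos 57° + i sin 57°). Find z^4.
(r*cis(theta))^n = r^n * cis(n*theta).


r^4 = 4^4 = 256
n*theta = 4*57° = 228° = 228° (mod 360)
a = 256*cos(228°) = -171.2974
b = 256*sin(228°) = -190.2451

256 cis(228°) = -171.2974 - 190.2451i


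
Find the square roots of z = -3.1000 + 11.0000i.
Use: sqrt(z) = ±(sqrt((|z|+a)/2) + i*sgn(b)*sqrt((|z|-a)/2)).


|z| = sqrt(9.61+121) = 11.4285
sqrt((|z|+a)/2) = sqrt((11.4285+(-3.1))/2) = sqrt(4.1642) = 2.0406
sqrt((|z|-a)/2) = sqrt((11.4285-(-3.1))/2) = sqrt(7.2642) = 2.6952

±(2.0406 + 2.6952i) i.e. 2.0406 + 2.6952i and -2.0406 - 2.6952i


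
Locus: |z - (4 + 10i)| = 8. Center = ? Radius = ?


|z - z0| = r is a circle with center z0 and radius r.
Center = (4, 10), radius = 8

Circle with center (4, 10) and radius 8


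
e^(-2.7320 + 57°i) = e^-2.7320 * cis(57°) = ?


e^-2.7320 = 0.0651
cos(57°) = 0.5446
sin(57°) = 0.8387
Real = 0.0651*0.5446 = 0.0355
Imag = 0.0651*0.8387 = 0.0546

0.0355 + 0.0546i


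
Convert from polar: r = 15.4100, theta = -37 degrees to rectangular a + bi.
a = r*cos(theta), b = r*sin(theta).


a = 15.4100*cos(-37°) = 15.4100*0.79864 = 12.3070
b = 15.4100*sin(-37°) = 15.4100*(-0.60182) = -9.2740

12.3070 - 9.2740i


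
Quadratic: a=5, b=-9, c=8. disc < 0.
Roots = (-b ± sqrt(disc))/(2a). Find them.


disc = (-9)^2 - 4*5*8 = 81 - 160 = -79
sqrt(|disc|) = sqrt(79) = 8.8882
Real part = 9/(2*5) = 0.9000
Imag part = 8.8882/(2*5) = 0.8888

0.9000 ± 0.8888i


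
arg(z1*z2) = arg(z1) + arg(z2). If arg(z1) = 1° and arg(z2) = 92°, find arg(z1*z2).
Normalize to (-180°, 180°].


arg(z1*z2) = 1° + 92° = 93°
Normalized to (-180°, 180°]: 93°

93°


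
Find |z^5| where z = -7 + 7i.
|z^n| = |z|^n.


|z| = sqrt(49+49) = sqrt(98) = 9.8995
|z^5| = |z|^5 = (sqrt(98))^5 = 98^2 * sqrt(98) = 9604*sqrt(98)

|z^5| = 9604*sqrt(98) ≈ 95074.7494


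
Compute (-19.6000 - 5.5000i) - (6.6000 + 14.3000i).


Real: -19.6 - 6.6 = -26.2
Imag: -5.5 - 14.3 = -19.8

-26.2000 - 19.8000i


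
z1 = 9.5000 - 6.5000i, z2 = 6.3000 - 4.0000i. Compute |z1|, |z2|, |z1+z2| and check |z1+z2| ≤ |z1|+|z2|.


|z1| = sqrt(9.5^2 + (-6.5)^2) = sqrt(132.5) = 11.5109
|z2| = sqrt(6.3^2 + (-4)^2) = sqrt(55.69) = 7.4626
z1+z2 = 15.8000 - 10.5000i
|z1+z2| = sqrt(359.89) = 18.9708
|z1|+|z2| = 11.5109 + 7.4626 = 18.9735

|z1+z2| = 18.9708 ≤ |z1|+|z2| = 18.9735 (verified)


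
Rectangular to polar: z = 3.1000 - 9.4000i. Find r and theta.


r = sqrt(9.61+88.36) = sqrt(97.97) = 9.8980
theta = atan2(-9.4, 3.1) = -71.7481 degrees

r = 9.8980, theta = -71.7481 degrees


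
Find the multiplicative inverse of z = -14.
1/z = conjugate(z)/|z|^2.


|z|^2 = 196+0 = 196
1/z = (-14 - 0i)/196

1/z = -0.0714 + 0i


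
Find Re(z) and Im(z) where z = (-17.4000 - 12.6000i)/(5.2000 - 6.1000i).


Multiply by conjugate: (-17.4000 - 12.6000i)(5.2000 + 6.1000i) / (5.2^2 + (-6.1)^2)
Numerator real = -17.4*5.2 - (12.6)*(-6.1) = -13.62
Numerator imag = -12.6*5.2 - (-17.4)*(-6.1) = -171.66
Denominator = 64.25
Re(z) = -13.62/64.25 = -0.2120
Im(z) = -171.66/64.25 = -2.6718

Re(z) = -0.2120, Im(z) = -2.6718


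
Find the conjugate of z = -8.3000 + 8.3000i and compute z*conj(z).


z_bar = -8.3000 - 8.3000i
z*z_bar = (-8.3)^2 + 8.3^2 = 68.89 + 68.89 = 137.78

z_bar = -8.3000 - 8.3000i, z*z_bar = 137.78


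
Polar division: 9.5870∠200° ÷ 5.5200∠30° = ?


r = 9.5870 / 5.5200 = 1.7368
theta = 200° - 30° = 170° = 170° (mod 360)

1.7368 cis(170°)


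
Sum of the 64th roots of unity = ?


The sum of all 64th roots of unity is 0.
Geometric series: (1 - w^64)/(1 - w) = (1-1)/(1-w) = 0 since w^64 = 1, w ≠ 1.
Alternatively: coefficient of z^63 in z^64 - 1 is 0.

0


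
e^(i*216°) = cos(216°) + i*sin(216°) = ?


cos(216°) = -0.8090
sin(216°) = -0.5878

e^(i*216°) = -0.8090 - 0.5878i


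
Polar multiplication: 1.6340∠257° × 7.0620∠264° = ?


r = 1.6340 * 7.0620 = 11.5393
theta = 257° + 264° = 521° = 161° (mod 360)

11.5393 cis(161°)


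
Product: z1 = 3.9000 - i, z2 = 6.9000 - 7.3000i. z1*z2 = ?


Real = 3.9*6.9 - (-1)*(-7.3) = 26.91 - 7.3 = 19.61
Imag = 3.9*(-7.3) + 6.9*(-1) = -28.47 - (6.9) = -35.37

19.6100 - 35.3700i


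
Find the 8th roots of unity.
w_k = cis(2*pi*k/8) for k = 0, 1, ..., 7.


The 8th roots of unity are cis(360k/8°) for k=0..7
Angle step = 360/8 = 45°
Primitive root: cis(45°)
Primitive root = 0.7071 + 0.7071i

8 roots at angles: 0°, 45°, 90°, 135°, 180°, 225°, 270°, 315°


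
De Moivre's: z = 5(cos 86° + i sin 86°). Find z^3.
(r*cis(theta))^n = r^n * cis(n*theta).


r^3 = 5^3 = 125
n*theta = 3*86° = 258° = 258° (mod 360)
a = 125*cos(258°) = -25.9890
b = 125*sin(258°) = -122.2685

125 cis(258°) = -25.9890 - 122.2685i


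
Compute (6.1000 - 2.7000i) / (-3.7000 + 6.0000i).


Conjugate of z2 = -3.7000 - 6.0000i
Numerator: (6.1000 - 2.7000i)(-3.7000 - 6.0000i) = -38.7700 - 26.6100i
Denominator: (-3.7)^2 + 6^2 = 49.69
Result = (-38.7700 - 26.6100i)/49.69

-0.7802 - 0.5355i


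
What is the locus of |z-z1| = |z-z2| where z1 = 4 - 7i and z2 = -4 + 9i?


Equal distances means the locus is the perpendicular bisector of z1 and z2.
Midpoint = ((4+(-4))/2, (-7+9)/2) = (0, 1.0000)

Perpendicular bisector through (0, 1.0000)


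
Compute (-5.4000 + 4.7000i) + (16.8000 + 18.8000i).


Real: -5.4 + 16.8 = 11.4
Imag: 4.7 + 18.8 = 23.5

11.4000 + 23.5000i


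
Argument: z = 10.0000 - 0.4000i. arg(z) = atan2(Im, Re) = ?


Re = 10, Im = -0.4
arg = atan2(-0.4, 10) = -2.2906 degrees

arg(z) = -2.2906 degrees


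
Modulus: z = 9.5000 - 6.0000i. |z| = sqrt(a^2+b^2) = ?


|z| = sqrt(9.5^2 + (-6)^2) = sqrt(90.25 + 36) = sqrt(126.25) = 11.2361

|z| = 11.2361


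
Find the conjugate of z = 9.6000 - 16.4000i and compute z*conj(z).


z_bar = 9.6000 + 16.4000i
z*z_bar = 9.6^2 + (-16.4)^2 = 92.16 + 268.96 = 361.12

z_bar = 9.6000 + 16.4000i, z*z_bar = 361.12


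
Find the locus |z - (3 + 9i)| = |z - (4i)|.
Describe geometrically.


Equal distances means the locus is the perpendicular bisector of z1 and z2.
Midpoint = ((3+0)/2, (9+4)/2) = (1.5000, 6.5000)

Perpendicular bisector through (1.5000, 6.5000)


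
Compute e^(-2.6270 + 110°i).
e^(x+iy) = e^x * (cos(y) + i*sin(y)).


e^-2.6270 = 0.0723
cos(110°) = -0.342
sin(110°) = 0.9397
Real = 0.0723*(-0.342) = -0.0247
Imag = 0.0723*0.9397 = 0.0679

-0.0247 + 0.0679i


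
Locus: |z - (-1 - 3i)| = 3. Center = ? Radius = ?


|z - z0| = r is a circle with center z0 and radius r.
Center = (-1, -3), radius = 3

Circle with center (-1, -3) and radius 3


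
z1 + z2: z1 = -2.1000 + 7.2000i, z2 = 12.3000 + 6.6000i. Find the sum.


Real: -2.1 + 12.3 = 10.2
Imag: 7.2 + 6.6 = 13.8

10.2000 + 13.8000i


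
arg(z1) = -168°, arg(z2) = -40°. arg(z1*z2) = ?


arg(z1*z2) = -168° - 40° = -208°
Normalized to (-180°, 180°]: 152°

152°


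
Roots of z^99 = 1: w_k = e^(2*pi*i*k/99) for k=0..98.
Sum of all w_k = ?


The sum of all 99th roots of unity is 0.
Geometric series: (1 - w^99)/(1 - w) = (1-1)/(1-w) = 0 since w^99 = 1, w ≠ 1.
Alternatively: coefficient of z^98 in z^99 - 1 is 0.

0


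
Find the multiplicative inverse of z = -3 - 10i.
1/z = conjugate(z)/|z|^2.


|z|^2 = 9+100 = 109
1/z = (-3 + 10i)/109

1/z = -0.0275 + 0.0917i


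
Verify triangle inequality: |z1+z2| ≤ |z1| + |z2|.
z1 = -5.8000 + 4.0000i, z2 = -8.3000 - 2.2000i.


|z1| = sqrt((-5.8)^2 + 4^2) = sqrt(49.64) = 7.0456
|z2| = sqrt((-8.3)^2 + (-2.2)^2) = sqrt(73.73) = 8.5866
z1+z2 = -14.1000 + 1.8000i
|z1+z2| = sqrt(202.05) = 14.2144
|z1|+|z2| = 7.0456 + 8.5866 = 15.6322

|z1+z2| = 14.2144 ≤ |z1|+|z2| = 15.6322 (verified)


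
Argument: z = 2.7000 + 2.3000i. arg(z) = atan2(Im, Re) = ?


Re = 2.7, Im = 2.3
arg = atan2(2.3, 2.7) = 40.4261 degrees

arg(z) = 40.4261 degrees


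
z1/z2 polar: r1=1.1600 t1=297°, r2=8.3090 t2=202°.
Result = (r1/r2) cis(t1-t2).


r = 1.1600 / 8.3090 = 0.1396
theta = 297° - 202° = 95° = 95° (mod 360)

0.1396 cis(95°)


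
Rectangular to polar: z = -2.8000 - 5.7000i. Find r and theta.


r = sqrt(7.84+32.49) = sqrt(40.33) = 6.3506
theta = atan2(-5.7, -2.8) = -116.1616 degrees

r = 6.3506, theta = -116.1616 degrees


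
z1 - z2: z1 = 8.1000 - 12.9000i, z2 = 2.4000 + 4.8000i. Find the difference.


Real: 8.1 - 2.4 = 5.7
Imag: -12.9 - 4.8 = -17.7

5.7000 - 17.7000i


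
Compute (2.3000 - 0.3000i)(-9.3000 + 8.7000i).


Real = 2.3*(-9.3) - (-0.3)*8.7 = -21.39 - (-2.61) = -18.78
Imag = 2.3*8.7 - (9.3)*(-0.3) = 20.01 + 2.79 = 22.8

-18.7800 + 22.8000i


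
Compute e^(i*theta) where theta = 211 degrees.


cos(211°) = -0.8572
sin(211°) = -0.5150

e^(i*211°) = -0.8572 - 0.5150i


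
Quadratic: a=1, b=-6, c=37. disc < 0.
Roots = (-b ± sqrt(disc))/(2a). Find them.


disc = (-6)^2 - 4*1*37 = 36 - 148 = -112
sqrt(|disc|) = sqrt(112) = 10.5830
Real part = 6/(2*1) = 3.0000
Imag part = 10.5830/(2*1) = 5.2915

3.0000 ± 5.2915i


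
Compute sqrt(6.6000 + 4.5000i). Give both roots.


|z| = sqrt(43.56+20.25) = 7.9881
sqrt((|z|+a)/2) = sqrt((7.9881+6.6)/2) = sqrt(7.2941) = 2.7008
sqrt((|z|-a)/2) = sqrt((7.9881-6.6)/2) = sqrt(0.6941) = 0.8331

±(2.7008 + 0.8331i) i.e. 2.7008 + 0.8331i and -2.7008 - 0.8331i


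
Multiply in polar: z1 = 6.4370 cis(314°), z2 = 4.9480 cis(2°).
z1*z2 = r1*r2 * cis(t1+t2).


r = 6.4370 * 4.9480 = 31.8503
theta = 314° + 2° = 316° = 316° (mod 360)

31.8503 cis(316°)


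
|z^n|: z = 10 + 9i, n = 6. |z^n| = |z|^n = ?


|z| = sqrt(100+81) = sqrt(181) = 13.4536
|z^6| = |z|^6 = (sqrt(181))^6 = 181^3 = 5929741

|z^6| = 5929741


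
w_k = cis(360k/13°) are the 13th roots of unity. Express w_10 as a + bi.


Angle = 360*10/13 = 276.9231°
a = cos(276.9231°) = 0.1205
b = sin(276.9231°) = -0.9927

0.1205 - 0.9927i


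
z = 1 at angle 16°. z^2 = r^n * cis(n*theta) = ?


r^2 = 1^2 = 1
n*theta = 2*16° = 32° = 32° (mod 360)
a = 1*cos(32°) = 0.8480
b = 1*sin(32°) = 0.5299

1 cis(32°) = 0.8480 + 0.5299i


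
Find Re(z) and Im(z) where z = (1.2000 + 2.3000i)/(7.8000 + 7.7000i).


Multiply by conjugate: (1.2000 + 2.3000i)(7.8000 - 7.7000i) / (7.8^2 + 7.7^2)
Numerator real = 1.2*7.8 + 2.3*7.7 = 27.07
Numerator imag = 2.3*7.8 - 1.2*7.7 = 8.7
Denominator = 120.13
Re(z) = 27.07/120.13 = 0.2253
Im(z) = 8.7/120.13 = 0.0724

Re(z) = 0.2253, Im(z) = 0.0724


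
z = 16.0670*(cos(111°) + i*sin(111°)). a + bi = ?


a = 16.0670*cos(111°) = 16.0670*(-0.35837) = -5.7579
b = 16.0670*sin(111°) = 16.0670*0.93358 = 14.9998

-5.7579 + 14.9998i


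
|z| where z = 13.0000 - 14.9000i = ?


|z| = sqrt(13^2 + (-14.9)^2) = sqrt(169 + 222.01) = sqrt(391.01) = 19.7740

|z| = 19.7740


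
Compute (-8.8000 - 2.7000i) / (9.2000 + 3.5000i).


Conjugate of z2 = 9.2000 - 3.5000i
Numerator: (-8.8000 - 2.7000i)(9.2000 - 3.5000i) = -90.4100 + 5.9600i
Denominator: 9.2^2 + 3.5^2 = 96.89
Result = (-90.4100 + 5.9600i)/96.89

-0.9331 + 0.0615i


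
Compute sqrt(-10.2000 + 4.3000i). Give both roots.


|z| = sqrt(104.04+18.49) = 11.0693
sqrt((|z|+a)/2) = sqrt((11.0693+(-10.2))/2) = sqrt(0.4347) = 0.6593
sqrt((|z|-a)/2) = sqrt((11.0693-(-10.2))/2) = sqrt(10.6347) = 3.2611

±(0.6593 + 3.2611i) i.e. 0.6593 + 3.2611i and -0.6593 - 3.2611i


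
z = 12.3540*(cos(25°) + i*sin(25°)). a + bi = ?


a = 12.3540*cos(25°) = 12.3540*0.906308 = 11.1965
b = 12.3540*sin(25°) = 12.3540*0.42262 = 5.2210

11.1965 + 5.2210i


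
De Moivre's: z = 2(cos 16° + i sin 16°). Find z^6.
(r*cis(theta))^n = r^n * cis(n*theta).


r^6 = 2^6 = 64
n*theta = 6*16° = 96° = 96° (mod 360)
a = 64*cos(96°) = -6.6898
b = 64*sin(96°) = 63.6494

64 cis(96°) = -6.6898 + 63.6494i


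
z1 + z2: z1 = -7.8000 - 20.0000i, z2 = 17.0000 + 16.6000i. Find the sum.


Real: -7.8 + 17 = 9.2
Imag: -20 + 16.6 = -3.4

9.2000 - 3.4000i


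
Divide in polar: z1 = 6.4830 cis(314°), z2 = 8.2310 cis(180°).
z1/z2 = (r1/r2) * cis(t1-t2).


r = 6.4830 / 8.2310 = 0.7876
theta = 314° - 180° = 134° = 134° (mod 360)

0.7876 cis(134°)


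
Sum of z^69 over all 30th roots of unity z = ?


The roots are w_k = w^k with w = e^(2*pi*i/30), and (w^k)^69 = (w^69)^k.
So S = 1 + u + u^2 + ... + u^(29) with u = w^69.
69 = 2*30 + 9, so 69 is not a multiple of 30: u = (w^30)^2 * w^9 = w^9 ≠ 1 (w is a primitive 30th root), while u^30 = (w^30)^69 = 1.
Geometric series: S = (1 - u^30)/(1 - u) = (1 - 1)/(1 - u) = 0

S = 0


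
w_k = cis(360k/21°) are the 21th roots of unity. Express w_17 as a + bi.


Angle = 360*17/21 = 291.4286°
a = cos(291.4286°) = 0.3653
b = sin(291.4286°) = -0.9309

0.3653 - 0.9309i


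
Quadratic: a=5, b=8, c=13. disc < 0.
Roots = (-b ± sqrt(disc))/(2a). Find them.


disc = 8^2 - 4*5*13 = 64 - 260 = -196
sqrt(|disc|) = sqrt(196) = 14.0000
Real part = -8/(2*5) = -0.8000
Imag part = 14.0000/(2*5) = 1.4000

-0.8000 ± 1.4000i


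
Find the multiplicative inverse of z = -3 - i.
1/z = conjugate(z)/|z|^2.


|z|^2 = 9+1 = 10
1/z = (-3 + 1i)/10

1/z = -0.3000 + 0.1000i


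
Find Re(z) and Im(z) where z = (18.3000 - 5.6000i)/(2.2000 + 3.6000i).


Multiply by conjugate: (18.3000 - 5.6000i)(2.2000 - 3.6000i) / (2.2^2 + 3.6^2)
Numerator real = 18.3*2.2 - (5.6)*3.6 = 20.1
Numerator imag = -5.6*2.2 - 18.3*3.6 = -78.2
Denominator = 17.8
Re(z) = 20.1/17.8 = 1.1292
Im(z) = -78.2/17.8 = -4.3933

Re(z) = 1.1292, Im(z) = -4.3933


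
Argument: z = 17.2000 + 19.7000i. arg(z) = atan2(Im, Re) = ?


Re = 17.2, Im = 19.7
arg = atan2(19.7, 17.2) = 48.8759 degrees

arg(z) = 48.8759 degrees


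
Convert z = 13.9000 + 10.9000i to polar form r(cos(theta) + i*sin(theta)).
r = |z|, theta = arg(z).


r = sqrt(193.21+118.81) = sqrt(312.02) = 17.6641
theta = atan2(10.9, 13.9) = 38.1026 degrees

r = 17.6641, theta = 38.1026 degrees


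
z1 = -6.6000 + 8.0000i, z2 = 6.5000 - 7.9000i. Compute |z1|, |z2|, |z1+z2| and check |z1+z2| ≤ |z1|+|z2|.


|z1| = sqrt((-6.6)^2 + 8^2) = sqrt(107.56) = 10.3711
|z2| = sqrt(6.5^2 + (-7.9)^2) = sqrt(104.66) = 10.2303
z1+z2 = -0.1000 + 0.1000i
|z1+z2| = sqrt(0.02) = 0.1414
|z1|+|z2| = 10.3711 + 10.2303 = 20.6014

|z1+z2| = 0.1414 ≤ |z1|+|z2| = 20.6014 (verified)


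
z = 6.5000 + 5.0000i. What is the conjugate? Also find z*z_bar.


z_bar = 6.5000 - 5.0000i
z*z_bar = 6.5^2 + 5^2 = 42.25 + 25 = 67.25

z_bar = 6.5000 - 5.0000i, z*z_bar = 67.25


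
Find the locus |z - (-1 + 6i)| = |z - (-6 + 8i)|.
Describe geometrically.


Equal distances means the locus is the perpendicular bisector of z1 and z2.
Midpoint = ((-1+(-6))/2, (6+8)/2) = (-3.5000, 7.0000)

Perpendicular bisector through (-3.5000, 7.0000)


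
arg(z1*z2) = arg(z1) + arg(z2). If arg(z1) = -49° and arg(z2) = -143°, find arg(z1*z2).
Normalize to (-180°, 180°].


arg(z1*z2) = -49° - 143° = -192°
Normalized to (-180°, 180°]: 168°

168°


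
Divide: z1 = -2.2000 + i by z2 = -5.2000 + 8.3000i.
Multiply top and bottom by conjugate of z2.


Conjugate of z2 = -5.2000 - 8.3000i
Numerator: (-2.2000 + i)(-5.2000 - 8.3000i) = 19.7400 + 13.0600i
Denominator: (-5.2)^2 + 8.3^2 = 95.93
Result = (19.7400 + 13.0600i)/95.93

0.2058 + 0.1361i


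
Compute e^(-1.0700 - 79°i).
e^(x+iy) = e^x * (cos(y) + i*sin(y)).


e^-1.0700 = 0.3430
cos(-79°) = 0.1908
sin(-79°) = -0.9816
Real = 0.3430*0.1908 = 0.0654
Imag = 0.3430*(-0.9816) = -0.3367

0.0654 - 0.3367i


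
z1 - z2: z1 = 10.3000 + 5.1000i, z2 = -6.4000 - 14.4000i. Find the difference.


Real: 10.3 + 6.4 = 16.7
Imag: 5.1 + 14.4 = 19.5

16.7000 + 19.5000i


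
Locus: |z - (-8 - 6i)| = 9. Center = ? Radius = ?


|z - z0| = r is a circle with center z0 and radius r.
Center = (-8, -6), radius = 9

Circle with center (-8, -6) and radius 9


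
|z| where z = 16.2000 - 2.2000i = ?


|z| = sqrt(16.2^2 + (-2.2)^2) = sqrt(262.44 + 4.84) = sqrt(267.28) = 16.3487

|z| = 16.3487


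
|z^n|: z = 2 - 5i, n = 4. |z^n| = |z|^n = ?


|z| = sqrt(4+25) = sqrt(29) = 5.3852
|z^4| = |z|^4 = (sqrt(29))^4 = 29^2 = 841

|z^4| = 841


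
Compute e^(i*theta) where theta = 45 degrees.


cos(45°) = 0.7071
sin(45°) = 0.7071

e^(i*45°) = 0.7071 + 0.7071i


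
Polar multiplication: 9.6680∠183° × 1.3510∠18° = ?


r = 9.6680 * 1.3510 = 13.0615
theta = 183° + 18° = 201° = 201° (mod 360)

13.0615 cis(201°)


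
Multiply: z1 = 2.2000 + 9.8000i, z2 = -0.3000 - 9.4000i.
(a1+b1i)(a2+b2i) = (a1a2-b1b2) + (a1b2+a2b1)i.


Real = 2.2*(-0.3) - 9.8*(-9.4) = -0.66 - (-92.12) = 91.46
Imag = 2.2*(-9.4) - (0.3)*9.8 = -20.68 - (2.94) = -23.62

91.4600 - 23.6200i


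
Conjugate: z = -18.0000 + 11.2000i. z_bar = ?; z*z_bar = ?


z_bar = -18.0000 - 11.2000i
z*z_bar = (-18)^2 + 11.2^2 = 324 + 125.44 = 449.44

z_bar = -18.0000 - 11.2000i, z*z_bar = 449.44


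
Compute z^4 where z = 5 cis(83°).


r^4 = 5^4 = 625
n*theta = 4*83° = 332° = 332° (mod 360)
a = 625*cos(332°) = 551.8422
b = 625*sin(332°) = -293.4197

625 cis(332°) = 551.8422 - 293.4197i


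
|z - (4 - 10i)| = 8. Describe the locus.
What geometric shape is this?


|z - z0| = r is a circle with center z0 and radius r.
Center = (4, -10), radius = 8

Circle with center (4, -10) and radius 8


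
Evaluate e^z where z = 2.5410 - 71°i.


e^2.5410 = 12.6924
cos(-71°) = 0.325568
sin(-71°) = -0.94552
Real = 12.6924*0.325568 = 4.1322
Imag = 12.6924*(-0.94552) = -12.0009

4.1322 - 12.0009i


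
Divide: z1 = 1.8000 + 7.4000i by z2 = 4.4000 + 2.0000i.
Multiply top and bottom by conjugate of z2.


Conjugate of z2 = 4.4000 - 2.0000i
Numerator: (1.8000 + 7.4000i)(4.4000 - 2.0000i) = 22.7200 + 28.9600i
Denominator: 4.4^2 + 2^2 = 23.36
Result = (22.7200 + 28.9600i)/23.36

0.9726 + 1.2397i


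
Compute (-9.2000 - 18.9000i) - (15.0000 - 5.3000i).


Real: -9.2 - 15 = -24.2
Imag: -18.9 + 5.3 = -13.6

-24.2000 - 13.6000i


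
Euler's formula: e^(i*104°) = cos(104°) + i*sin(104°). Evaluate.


cos(104°) = -0.2419
sin(104°) = 0.9703

e^(i*104°) = -0.2419 + 0.9703i


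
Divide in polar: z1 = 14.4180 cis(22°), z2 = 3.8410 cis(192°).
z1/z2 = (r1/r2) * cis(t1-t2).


r = 14.4180 / 3.8410 = 3.7537
theta = 22° - 192° = -170° = 190° (mod 360)

3.7537 cis(190°)


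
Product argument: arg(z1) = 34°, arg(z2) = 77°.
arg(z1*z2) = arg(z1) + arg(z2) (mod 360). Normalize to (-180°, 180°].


arg(z1*z2) = 34° + 77° = 111°
Normalized to (-180°, 180°]: 111°

111°


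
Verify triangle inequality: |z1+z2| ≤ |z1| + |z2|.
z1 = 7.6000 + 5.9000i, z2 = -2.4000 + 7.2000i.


|z1| = sqrt(7.6^2 + 5.9^2) = sqrt(92.57) = 9.6213
|z2| = sqrt((-2.4)^2 + 7.2^2) = sqrt(57.6) = 7.5895
z1+z2 = 5.2000 + 13.1000i
|z1+z2| = sqrt(198.65) = 14.0943
|z1|+|z2| = 9.6213 + 7.5895 = 17.2108

|z1+z2| = 14.0943 ≤ |z1|+|z2| = 17.2108 (verified)


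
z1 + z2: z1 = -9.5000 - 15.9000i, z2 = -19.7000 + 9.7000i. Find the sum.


Real: -9.5 - 19.7 = -29.2
Imag: -15.9 + 9.7 = -6.2

-29.2000 - 6.2000i


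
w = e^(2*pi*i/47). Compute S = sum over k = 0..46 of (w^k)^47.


The roots are w_k = w^k with w = e^(2*pi*i/47), and (w^k)^47 = (w^47)^k.
So S = 1 + u + u^2 + ... + u^(46) with u = w^47.
47 = 1*47 + 0, so 47 is a multiple of 47 and u = (w^47)^1 = 1.
Every one of the 47 terms equals 1: S = 47

S = 47


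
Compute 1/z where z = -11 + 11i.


|z|^2 = 121+121 = 242
1/z = (-11 - 11i)/242

1/z = -0.0455 - 0.0455i


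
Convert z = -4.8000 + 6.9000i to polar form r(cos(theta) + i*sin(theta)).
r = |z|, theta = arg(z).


r = sqrt(23.04+47.61) = sqrt(70.65) = 8.4054
theta = atan2(6.9, -4.8) = 124.8245 degrees

r = 8.4054, theta = 124.8245 degrees


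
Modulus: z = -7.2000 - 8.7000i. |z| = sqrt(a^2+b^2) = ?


|z| = sqrt((-7.2)^2 + (-8.7)^2) = sqrt(51.84 + 75.69) = sqrt(127.53) = 11.2929

|z| = 11.2929


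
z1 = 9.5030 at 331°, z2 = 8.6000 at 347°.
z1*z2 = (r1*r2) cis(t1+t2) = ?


r = 9.5030 * 8.6000 = 81.7258
theta = 331° + 347° = 678° = 318° (mod 360)

81.7258 cis(318°)


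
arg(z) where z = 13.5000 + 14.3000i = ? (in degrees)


Re = 13.5, Im = 14.3
arg = atan2(14.3, 13.5) = 46.6483 degrees

arg(z) = 46.6483 degrees


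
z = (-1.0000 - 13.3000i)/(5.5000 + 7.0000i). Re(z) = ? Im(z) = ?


Multiply by conjugate: (-1.0000 - 13.3000i)(5.5000 - 7.0000i) / (5.5^2 + 7^2)
Numerator real = -1*5.5 - (13.3)*7 = -98.6
Numerator imag = -13.3*5.5 - (-1)*7 = -66.15
Denominator = 79.25
Re(z) = -98.6/79.25 = -1.2442
Im(z) = -66.15/79.25 = -0.8347

Re(z) = -1.2442, Im(z) = -0.8347


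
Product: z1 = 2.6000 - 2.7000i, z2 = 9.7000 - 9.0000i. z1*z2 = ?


Real = 2.6*9.7 - (-2.7)*(-9) = 25.22 - 24.3 = 0.92
Imag = 2.6*(-9) + 9.7*(-2.7) = -23.4 - (26.19) = -49.59

0.9200 - 49.5900i


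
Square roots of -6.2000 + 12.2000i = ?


|z| = sqrt(38.44+148.84) = 13.6850
sqrt((|z|+a)/2) = sqrt((13.6850+(-6.2))/2) = sqrt(3.7425) = 1.9346
sqrt((|z|-a)/2) = sqrt((13.6850-(-6.2))/2) = sqrt(9.9425) = 3.1532

±(1.9346 + 3.1532i) i.e. 1.9346 + 3.1532i and -1.9346 - 3.1532i


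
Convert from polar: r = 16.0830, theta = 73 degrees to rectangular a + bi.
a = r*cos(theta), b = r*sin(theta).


a = 16.0830*cos(73°) = 16.0830*0.29237 = 4.7022
b = 16.0830*sin(73°) = 16.0830*0.9563 = 15.3802

4.7022 + 15.3802i


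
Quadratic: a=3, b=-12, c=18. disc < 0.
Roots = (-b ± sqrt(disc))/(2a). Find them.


disc = (-12)^2 - 4*3*18 = 144 - 216 = -72
sqrt(|disc|) = sqrt(72) = 8.4853
Real part = 12/(2*3) = 2.0000
Imag part = 8.4853/(2*3) = 1.4142

2.0000 ± 1.4142i


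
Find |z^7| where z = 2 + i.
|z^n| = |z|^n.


|z| = sqrt(4+1) = sqrt(5) = 2.2361
|z^7| = |z|^7 = (sqrt(5))^7 = 5^3 * sqrt(5) = 125*sqrt(5)

|z^7| = 125*sqrt(5) ≈ 279.5085


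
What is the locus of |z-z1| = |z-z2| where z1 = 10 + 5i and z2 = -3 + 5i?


Equal distances means the locus is the perpendicular bisector of z1 and z2.
Midpoint = ((10+(-3))/2, (5+5)/2) = (3.5000, 5.0000)

Perpendicular bisector through (3.5000, 5.0000)


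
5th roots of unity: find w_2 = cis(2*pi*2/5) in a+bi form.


Angle = 360*2/5 = 144°
a = cos(144°) = -0.8090
b = sin(144°) = 0.5878

-0.8090 + 0.5878i


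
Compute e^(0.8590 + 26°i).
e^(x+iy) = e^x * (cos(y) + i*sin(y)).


e^0.8590 = 2.3608
cos(26°) = 0.8988
sin(26°) = 0.43837
Real = 2.3608*0.8988 = 2.1219
Imag = 2.3608*0.43837 = 1.0349

2.1219 + 1.0349i


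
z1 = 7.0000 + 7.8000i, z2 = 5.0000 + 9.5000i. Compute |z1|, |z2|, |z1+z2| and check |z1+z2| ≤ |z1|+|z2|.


|z1| = sqrt(7^2 + 7.8^2) = sqrt(109.84) = 10.4805
|z2| = sqrt(5^2 + 9.5^2) = sqrt(115.25) = 10.7355
z1+z2 = 12.0000 + 17.3000i
|z1+z2| = sqrt(443.29) = 21.0545
|z1|+|z2| = 10.4805 + 10.7355 = 21.2160

|z1+z2| = 21.0545 ≤ |z1|+|z2| = 21.2160 (verified)


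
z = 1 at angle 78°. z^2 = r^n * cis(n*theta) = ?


r^2 = 1^2 = 1
n*theta = 2*78° = 156° = 156° (mod 360)
a = 1*cos(156°) = -0.9135
b = 1*sin(156°) = 0.4067

1 cis(156°) = -0.9135 + 0.4067i


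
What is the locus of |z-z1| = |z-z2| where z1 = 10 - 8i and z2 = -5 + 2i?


Equal distances means the locus is the perpendicular bisector of z1 and z2.
Midpoint = ((10+(-5))/2, (-8+2)/2) = (2.5000, -3.0000)

Perpendicular bisector through (2.5000, -3.0000)


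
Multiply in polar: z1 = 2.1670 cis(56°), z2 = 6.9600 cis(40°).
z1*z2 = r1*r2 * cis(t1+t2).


r = 2.1670 * 6.9600 = 15.0823
theta = 56° + 40° = 96° = 96° (mod 360)

15.0823 cis(96°)


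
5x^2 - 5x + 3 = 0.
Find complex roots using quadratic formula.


disc = (-5)^2 - 4*5*3 = 25 - 60 = -35
sqrt(|disc|) = sqrt(35) = 5.9161
Real part = 5/(2*5) = 0.5000
Imag part = 5.9161/(2*5) = 0.5916

0.5000 ± 0.5916i


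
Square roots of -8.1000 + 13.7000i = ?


|z| = sqrt(65.61+187.69) = 15.9154
sqrt((|z|+a)/2) = sqrt((15.9154+(-8.1))/2) = sqrt(3.9077) = 1.9768
sqrt((|z|-a)/2) = sqrt((15.9154-(-8.1))/2) = sqrt(12.0077) = 3.4652

±(1.9768 + 3.4652i) i.e. 1.9768 + 3.4652i and -1.9768 - 3.4652i


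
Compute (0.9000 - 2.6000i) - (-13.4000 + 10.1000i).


Real: 0.9 + 13.4 = 14.3
Imag: -2.6 - 10.1 = -12.7

14.3000 - 12.7000i


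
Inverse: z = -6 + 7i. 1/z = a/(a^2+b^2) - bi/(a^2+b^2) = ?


|z|^2 = 36+49 = 85
1/z = (-6 - 7i)/85

1/z = -0.0706 - 0.0824i


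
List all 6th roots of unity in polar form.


The 6th roots of unity are cis(360k/6°) for k=0..5
Angle step = 360/6 = 60°
Primitive root: cis(60°)
Primitive root = 0.5000 + 0.8660i

6 roots at angles: 0°, 60°, 120°, 180°, 240°, 300°


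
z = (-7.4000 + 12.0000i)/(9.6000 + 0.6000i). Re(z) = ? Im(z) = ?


Multiply by conjugate: (-7.4000 + 12.0000i)(9.6000 - 0.6000i) / (9.6^2 + 0.6^2)
Numerator real = -7.4*9.6 + 12*0.6 = -63.84
Numerator imag = 12*9.6 - (-7.4)*0.6 = 119.64
Denominator = 92.52
Re(z) = -63.84/92.52 = -0.6900
Im(z) = 119.64/92.52 = 1.2931

Re(z) = -0.6900, Im(z) = 1.2931


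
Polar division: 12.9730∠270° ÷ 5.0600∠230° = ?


r = 12.9730 / 5.0600 = 2.5638
theta = 270° - 230° = 40° = 40° (mod 360)

2.5638 cis(40°)


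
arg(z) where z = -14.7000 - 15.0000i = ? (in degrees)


Re = -14.7, Im = -15
arg = atan2(-15, -14.7) = -134.4213 degrees

arg(z) = -134.4213 degrees


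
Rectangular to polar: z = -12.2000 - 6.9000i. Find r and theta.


r = sqrt(148.84+47.61) = sqrt(196.45) = 14.0161
theta = atan2(-6.9, -12.2) = -150.5086 degrees

r = 14.0161, theta = -150.5086 degrees


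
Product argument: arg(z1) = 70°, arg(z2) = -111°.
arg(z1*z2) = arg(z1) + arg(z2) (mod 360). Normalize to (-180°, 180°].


arg(z1*z2) = 70° - 111° = -41°
Normalized to (-180°, 180°]: -41°

-41°


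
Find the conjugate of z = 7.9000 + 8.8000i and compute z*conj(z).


z_bar = 7.9000 - 8.8000i
z*z_bar = 7.9^2 + 8.8^2 = 62.41 + 77.44 = 139.85

z_bar = 7.9000 - 8.8000i, z*z_bar = 139.85


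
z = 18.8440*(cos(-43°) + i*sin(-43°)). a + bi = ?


a = 18.8440*cos(-43°) = 18.8440*0.73135 = 13.7816
b = 18.8440*sin(-43°) = 18.8440*(-0.682) = -12.8516

13.7816 - 12.8516i


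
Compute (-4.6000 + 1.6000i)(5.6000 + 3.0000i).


Real = -4.6*5.6 - 1.6*3 = -25.76 - 4.8 = -30.56
Imag = -4.6*3 + 5.6*1.6 = -13.8 + 8.96 = -4.84

-30.5600 - 4.8400i


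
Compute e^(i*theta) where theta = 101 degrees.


cos(101°) = -0.1908
sin(101°) = 0.9816

e^(i*101°) = -0.1908 + 0.9816i


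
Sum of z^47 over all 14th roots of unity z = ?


The roots are w_k = w^k with w = e^(2*pi*i/14), and (w^k)^47 = (w^47)^k.
So S = 1 + u + u^2 + ... + u^(13) with u = w^47.
47 = 3*14 + 5, so 47 is not a multiple of 14: u = (w^14)^3 * w^5 = w^5 ≠ 1 (w is a primitive 14th root), while u^14 = (w^14)^47 = 1.
Geometric series: S = (1 - u^14)/(1 - u) = (1 - 1)/(1 - u) = 0

S = 0


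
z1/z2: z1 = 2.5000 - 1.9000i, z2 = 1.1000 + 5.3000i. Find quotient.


Conjugate of z2 = 1.1000 - 5.3000i
Numerator: (2.5000 - 1.9000i)(1.1000 - 5.3000i) = -7.3200 - 15.3400i
Denominator: 1.1^2 + 5.3^2 = 29.3
Result = (-7.3200 - 15.3400i)/29.3

-0.2498 - 0.5235i


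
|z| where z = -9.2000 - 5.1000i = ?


|z| = sqrt((-9.2)^2 + (-5.1)^2) = sqrt(84.64 + 26.01) = sqrt(110.65) = 10.5190

|z| = 10.5190


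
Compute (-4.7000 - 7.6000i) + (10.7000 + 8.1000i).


Real: -4.7 + 10.7 = 6
Imag: -7.6 + 8.1 = 0.5

6.0000 + 0.5000i


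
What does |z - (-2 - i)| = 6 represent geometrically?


|z - z0| = r is a circle with center z0 and radius r.
Center = (-2, -1), radius = 6

Circle with center (-2, -1) and radius 6


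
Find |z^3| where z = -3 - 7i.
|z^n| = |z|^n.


|z| = sqrt(9+49) = sqrt(58) = 7.6158
|z^3| = |z|^3 = (sqrt(58))^3 = 58*sqrt(58)

|z^3| = 58*sqrt(58) ≈ 441.7148


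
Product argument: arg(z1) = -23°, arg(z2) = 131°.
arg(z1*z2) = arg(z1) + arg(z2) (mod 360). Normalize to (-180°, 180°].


arg(z1*z2) = -23° + 131° = 108°
Normalized to (-180°, 180°]: 108°

108°


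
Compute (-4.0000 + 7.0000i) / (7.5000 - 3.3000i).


Conjugate of z2 = 7.5000 + 3.3000i
Numerator: (-4.0000 + 7.0000i)(7.5000 + 3.3000i) = -53.1000 + 39.3000i
Denominator: 7.5^2 + (-3.3)^2 = 67.14
Result = (-53.1000 + 39.3000i)/67.14

-0.7909 + 0.5853i


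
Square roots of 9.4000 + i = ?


|z| = sqrt(88.36+1) = 9.4530
sqrt((|z|+a)/2) = sqrt((9.4530+9.4)/2) = sqrt(9.4265) = 3.0703
sqrt((|z|-a)/2) = sqrt((9.4530-9.4)/2) = sqrt(0.0265) = 0.1629

±(3.0703 + 0.1629i) i.e. 3.0703 + 0.1629i and -3.0703 - 0.1629i


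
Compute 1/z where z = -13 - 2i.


|z|^2 = 169+4 = 173
1/z = (-13 + 2i)/173

1/z = -0.0751 + 0.0116i


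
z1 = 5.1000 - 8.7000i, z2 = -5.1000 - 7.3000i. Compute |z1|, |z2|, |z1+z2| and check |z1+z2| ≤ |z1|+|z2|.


|z1| = sqrt(5.1^2 + (-8.7)^2) = sqrt(101.7) = 10.0846
|z2| = sqrt((-5.1)^2 + (-7.3)^2) = sqrt(79.3) = 8.9051
z1+z2 = -16.0000i
|z1+z2| = sqrt(256) = 16.0000
|z1|+|z2| = 10.0846 + 8.9051 = 18.9897

|z1+z2| = 16.0000 ≤ |z1|+|z2| = 18.9897 (verified)


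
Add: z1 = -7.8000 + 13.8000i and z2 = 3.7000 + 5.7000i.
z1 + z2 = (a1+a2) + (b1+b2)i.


Real: -7.8 + 3.7 = -4.1
Imag: 13.8 + 5.7 = 19.5

-4.1000 + 19.5000i


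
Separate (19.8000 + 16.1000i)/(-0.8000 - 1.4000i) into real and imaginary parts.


Multiply by conjugate: (19.8000 + 16.1000i)(-0.8000 + 1.4000i) / ((-0.8)^2 + (-1.4)^2)
Numerator real = 19.8*(-0.8) + 16.1*(-1.4) = -38.38
Numerator imag = 16.1*(-0.8) - 19.8*(-1.4) = 14.84
Denominator = 2.6
Re(z) = -38.38/2.6 = -14.7615
Im(z) = 14.84/2.6 = 5.7077

Re(z) = -14.7615, Im(z) = 5.7077


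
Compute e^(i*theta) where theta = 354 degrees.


cos(354°) = 0.9945
sin(354°) = -0.1045

e^(i*354°) = 0.9945 - 0.1045i


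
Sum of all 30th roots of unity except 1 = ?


With w = e^(2*pi*i/30), all 30 of the 30th roots of unity w^0 = 1, w, ..., w^(29) sum to 0: 1 + w + ... + w^(29) = (1 - w^30)/(1 - w) = 0 since w^30 = 1, w ≠ 1.
Removing the root 1: w + w^2 + ... + w^(29) = 0 - 1 = -1

Sum = -1


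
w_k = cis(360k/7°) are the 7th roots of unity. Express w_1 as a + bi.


Angle = 360*1/7 = 51.4286°
a = cos(51.4286°) = 0.6235
b = sin(51.4286°) = 0.7818

0.6235 + 0.7818i


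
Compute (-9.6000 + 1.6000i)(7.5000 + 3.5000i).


Real = -9.6*7.5 - 1.6*3.5 = -72 - 5.6 = -77.6
Imag = -9.6*3.5 + 7.5*1.6 = -33.6 + 12 = -21.6

-77.6000 - 21.6000i


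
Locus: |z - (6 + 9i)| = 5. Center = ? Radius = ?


|z - z0| = r is a circle with center z0 and radius r.
Center = (6, 9), radius = 5

Circle with center (6, 9) and radius 5


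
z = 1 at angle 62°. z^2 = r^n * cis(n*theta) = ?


r^2 = 1^2 = 1
n*theta = 2*62° = 124° = 124° (mod 360)
a = 1*cos(124°) = -0.5592
b = 1*sin(124°) = 0.8290

1 cis(124°) = -0.5592 + 0.8290i


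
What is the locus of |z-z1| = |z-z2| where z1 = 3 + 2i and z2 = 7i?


Equal distances means the locus is the perpendicular bisector of z1 and z2.
Midpoint = ((3+0)/2, (2+7)/2) = (1.5000, 4.5000)

Perpendicular bisector through (1.5000, 4.5000)


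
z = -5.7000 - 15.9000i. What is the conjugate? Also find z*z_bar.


z_bar = -5.7000 + 15.9000i
z*z_bar = (-5.7)^2 + (-15.9)^2 = 32.49 + 252.81 = 285.3

z_bar = -5.7000 + 15.9000i, z*z_bar = 285.3


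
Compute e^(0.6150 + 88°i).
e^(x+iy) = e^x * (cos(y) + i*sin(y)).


e^0.6150 = 1.84966
cos(88°) = 0.0349
sin(88°) = 0.99939
Real = 1.84966*0.0349 = 0.0646
Imag = 1.84966*0.99939 = 1.8485

0.0646 + 1.8485i


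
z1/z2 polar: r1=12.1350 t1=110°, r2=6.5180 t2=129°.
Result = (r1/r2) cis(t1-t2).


r = 12.1350 / 6.5180 = 1.8618
theta = 110° - 129° = -19° = 341° (mod 360)

1.8618 cis(341°)


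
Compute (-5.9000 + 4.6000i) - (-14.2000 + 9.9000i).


Real: -5.9 + 14.2 = 8.3
Imag: 4.6 - 9.9 = -5.3

8.3000 - 5.3000i


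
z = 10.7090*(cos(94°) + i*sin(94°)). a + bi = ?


a = 10.7090*cos(94°) = 10.7090*(-0.069756) = -0.7470
b = 10.7090*sin(94°) = 10.7090*0.99756 = 10.6829

-0.7470 + 10.6829i


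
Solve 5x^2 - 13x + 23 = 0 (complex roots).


disc = (-13)^2 - 4*5*23 = 169 - 460 = -291
sqrt(|disc|) = sqrt(291) = 17.0587
Real part = 13/(2*5) = 1.3000
Imag part = 17.0587/(2*5) = 1.7059

1.3000 ± 1.7059i


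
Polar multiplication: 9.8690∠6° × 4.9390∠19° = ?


r = 9.8690 * 4.9390 = 48.7430
theta = 6° + 19° = 25° = 25° (mod 360)

48.7430 cis(25°)


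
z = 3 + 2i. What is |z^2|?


|z| = sqrt(9+4) = sqrt(13) = 3.6056
|z^2| = |z|^2 = (sqrt(13))^2 = 13

|z^2| = 13


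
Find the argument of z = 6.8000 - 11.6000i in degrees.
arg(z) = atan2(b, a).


Re = 6.8, Im = -11.6
arg = atan2(-11.6, 6.8) = -59.6209 degrees

arg(z) = -59.6209 degrees


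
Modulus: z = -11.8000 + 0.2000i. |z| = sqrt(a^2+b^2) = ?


|z| = sqrt((-11.8)^2 + 0.2^2) = sqrt(139.24 + 0.04) = sqrt(139.28) = 11.8017

|z| = 11.8017


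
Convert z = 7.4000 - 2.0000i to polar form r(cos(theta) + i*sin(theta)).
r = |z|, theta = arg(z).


r = sqrt(54.76+4) = sqrt(58.76) = 7.6655
theta = atan2(-2, 7.4) = -15.1240 degrees

r = 7.6655, theta = -15.1240 degrees


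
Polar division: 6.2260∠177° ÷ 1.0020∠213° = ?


r = 6.2260 / 1.0020 = 6.2136
theta = 177° - 213° = -36° = 324° (mod 360)

6.2136 cis(324°)


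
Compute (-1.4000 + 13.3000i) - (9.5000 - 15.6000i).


Real: -1.4 - 9.5 = -10.9
Imag: 13.3 + 15.6 = 28.9

-10.9000 + 28.9000i


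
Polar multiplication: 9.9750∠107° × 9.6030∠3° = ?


r = 9.9750 * 9.6030 = 95.7899
theta = 107° + 3° = 110° = 110° (mod 360)

95.7899 cis(110°)


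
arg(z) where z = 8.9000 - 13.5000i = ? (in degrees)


Re = 8.9, Im = -13.5
arg = atan2(-13.5, 8.9) = -56.6048 degrees

arg(z) = -56.6048 degrees


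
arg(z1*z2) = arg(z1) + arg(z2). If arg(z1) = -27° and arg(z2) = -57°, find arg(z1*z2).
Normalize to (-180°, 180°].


arg(z1*z2) = -27° - 57° = -84°
Normalized to (-180°, 180°]: -84°

-84°


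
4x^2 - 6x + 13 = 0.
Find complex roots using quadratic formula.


disc = (-6)^2 - 4*4*13 = 36 - 208 = -172
sqrt(|disc|) = sqrt(172) = 13.1149
Real part = 6/(2*4) = 0.7500
Imag part = 13.1149/(2*4) = 1.6394

0.7500 ± 1.6394i


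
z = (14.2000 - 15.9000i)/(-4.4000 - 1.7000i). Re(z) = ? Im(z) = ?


Multiply by conjugate: (14.2000 - 15.9000i)(-4.4000 + 1.7000i) / ((-4.4)^2 + (-1.7)^2)
Numerator real = 14.2*(-4.4) - (15.9)*(-1.7) = -35.45
Numerator imag = -15.9*(-4.4) - 14.2*(-1.7) = 94.1
Denominator = 22.25
Re(z) = -35.45/22.25 = -1.5933
Im(z) = 94.1/22.25 = 4.2292

Re(z) = -1.5933, Im(z) = 4.2292


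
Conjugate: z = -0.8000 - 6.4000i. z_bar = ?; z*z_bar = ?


z_bar = -0.8000 + 6.4000i
z*z_bar = (-0.8)^2 + (-6.4)^2 = 0.64 + 40.96 = 41.6

z_bar = -0.8000 + 6.4000i, z*z_bar = 41.6


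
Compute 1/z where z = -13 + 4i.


|z|^2 = 169+16 = 185
1/z = (-13 - 4i)/185

1/z = -0.0703 - 0.0216i
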